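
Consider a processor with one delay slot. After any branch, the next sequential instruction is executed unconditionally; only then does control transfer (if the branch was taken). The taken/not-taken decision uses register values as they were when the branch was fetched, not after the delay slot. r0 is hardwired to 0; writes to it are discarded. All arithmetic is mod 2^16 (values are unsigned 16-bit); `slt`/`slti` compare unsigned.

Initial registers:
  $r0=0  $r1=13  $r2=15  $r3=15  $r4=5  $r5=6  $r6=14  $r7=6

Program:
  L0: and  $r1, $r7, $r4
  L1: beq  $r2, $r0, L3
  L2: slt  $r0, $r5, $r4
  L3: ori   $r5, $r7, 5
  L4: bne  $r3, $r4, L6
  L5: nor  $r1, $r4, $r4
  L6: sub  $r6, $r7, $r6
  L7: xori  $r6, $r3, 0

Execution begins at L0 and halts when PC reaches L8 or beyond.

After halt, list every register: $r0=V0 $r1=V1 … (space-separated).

$r0=0 $r1=65530 $r2=15 $r3=15 $r4=5 $r5=7 $r6=15 $r7=6

  step pc=0: and  $r1, $r7, $r4  regs=(0,4,15,15,5,6,14,6)
  step pc=1: beq  $r2, $r0, L3  cond=F  regs=(0,4,15,15,5,6,14,6)
  step pc=2: slt  $r0, $r5, $r4  regs=(0,4,15,15,5,6,14,6)
  step pc=3: ori   $r5, $r7, 5  regs=(0,4,15,15,5,7,14,6)
  step pc=4: bne  $r3, $r4, L6  cond=T  regs=(0,4,15,15,5,7,14,6)
  step pc=5: nor  $r1, $r4, $r4  regs=(0,65530,15,15,5,7,14,6)
  step pc=6: sub  $r6, $r7, $r6  regs=(0,65530,15,15,5,7,65528,6)
  step pc=7: xori  $r6, $r3, 0  regs=(0,65530,15,15,5,7,15,6)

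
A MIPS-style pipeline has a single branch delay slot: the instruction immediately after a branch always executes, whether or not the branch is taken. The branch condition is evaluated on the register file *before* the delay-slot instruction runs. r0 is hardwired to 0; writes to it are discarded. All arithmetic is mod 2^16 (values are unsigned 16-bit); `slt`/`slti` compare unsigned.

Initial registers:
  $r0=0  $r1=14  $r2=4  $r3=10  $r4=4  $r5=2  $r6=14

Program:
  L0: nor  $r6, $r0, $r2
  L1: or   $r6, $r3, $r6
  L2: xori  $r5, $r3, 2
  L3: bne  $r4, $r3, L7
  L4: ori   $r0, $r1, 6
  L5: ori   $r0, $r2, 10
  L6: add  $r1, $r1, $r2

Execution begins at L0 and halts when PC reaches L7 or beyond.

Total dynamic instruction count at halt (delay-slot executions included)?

  step pc=0: nor  $r6, $r0, $r2  regs=(0,14,4,10,4,2,65531)
  step pc=1: or   $r6, $r3, $r6  regs=(0,14,4,10,4,2,65531)
  step pc=2: xori  $r5, $r3, 2  regs=(0,14,4,10,4,8,65531)
  step pc=3: bne  $r4, $r3, L7  cond=T  regs=(0,14,4,10,4,8,65531)
  step pc=4: ori   $r0, $r1, 6  regs=(0,14,4,10,4,8,65531)

5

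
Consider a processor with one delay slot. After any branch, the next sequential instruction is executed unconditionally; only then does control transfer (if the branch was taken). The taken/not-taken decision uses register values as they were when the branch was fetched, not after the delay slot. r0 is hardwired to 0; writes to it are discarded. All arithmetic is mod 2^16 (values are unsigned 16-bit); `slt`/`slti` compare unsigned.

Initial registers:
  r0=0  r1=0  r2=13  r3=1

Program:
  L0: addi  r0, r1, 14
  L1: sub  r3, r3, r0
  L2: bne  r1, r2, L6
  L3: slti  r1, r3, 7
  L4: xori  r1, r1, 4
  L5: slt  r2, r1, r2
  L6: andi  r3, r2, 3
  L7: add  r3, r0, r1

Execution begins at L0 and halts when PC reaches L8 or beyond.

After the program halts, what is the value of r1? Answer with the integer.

1

PC=0  addi  r0, r1, 14       | r0=0 r1=0 r2=13 r3=1
PC=1  sub  r3, r3, r0        | r0=0 r1=0 r2=13 r3=1
PC=2  bne  r1, r2, L6        | r0=0 r1=0 r2=13 r3=1  [TAKEN]
PC=3  slti  r1, r3, 7        | r0=0 r1=1 r2=13 r3=1
PC=6  andi  r3, r2, 3        | r0=0 r1=1 r2=13 r3=1
PC=7  add  r3, r0, r1        | r0=0 r1=1 r2=13 r3=1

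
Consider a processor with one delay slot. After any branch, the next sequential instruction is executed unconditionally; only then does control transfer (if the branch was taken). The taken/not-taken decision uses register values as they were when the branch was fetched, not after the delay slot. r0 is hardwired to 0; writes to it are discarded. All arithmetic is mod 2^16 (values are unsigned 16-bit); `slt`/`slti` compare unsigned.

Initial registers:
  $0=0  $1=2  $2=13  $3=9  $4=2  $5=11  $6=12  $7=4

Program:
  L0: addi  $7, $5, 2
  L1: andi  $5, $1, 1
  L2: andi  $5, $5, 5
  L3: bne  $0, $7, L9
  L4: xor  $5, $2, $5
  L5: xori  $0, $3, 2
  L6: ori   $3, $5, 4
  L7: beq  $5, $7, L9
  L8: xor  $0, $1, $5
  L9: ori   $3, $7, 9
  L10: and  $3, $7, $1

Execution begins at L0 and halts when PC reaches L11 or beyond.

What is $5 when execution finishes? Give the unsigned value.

#0 addi  $7, $5, 2 ; 0/2/13/9/2/11/12/13
#1 andi  $5, $1, 1 ; 0/2/13/9/2/0/12/13
#2 andi  $5, $5, 5 ; 0/2/13/9/2/0/12/13
#3 bne  $0, $7, L9 ; 0/2/13/9/2/0/12/13 ; →target
#4 xor  $5, $2, $5 ; 0/2/13/9/2/13/12/13
#9 ori   $3, $7, 9 ; 0/2/13/13/2/13/12/13
#10 and  $3, $7, $1 ; 0/2/13/0/2/13/12/13

13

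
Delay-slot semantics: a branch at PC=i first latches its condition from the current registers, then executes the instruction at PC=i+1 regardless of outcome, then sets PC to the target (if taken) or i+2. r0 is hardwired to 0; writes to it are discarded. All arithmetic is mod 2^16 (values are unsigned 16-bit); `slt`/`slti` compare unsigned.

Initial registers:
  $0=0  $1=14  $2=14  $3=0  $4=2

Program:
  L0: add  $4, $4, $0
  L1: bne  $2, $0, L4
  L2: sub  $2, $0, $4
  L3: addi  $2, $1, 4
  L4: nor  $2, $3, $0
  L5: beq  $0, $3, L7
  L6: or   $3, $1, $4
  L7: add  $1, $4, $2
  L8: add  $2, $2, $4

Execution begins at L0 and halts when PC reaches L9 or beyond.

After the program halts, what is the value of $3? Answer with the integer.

14

[0] add  $4, $4, $0  →  {$0:0, $1:14, $2:14, $3:0, $4:2}
[1] bne  $2, $0, L4  →  {$0:0, $1:14, $2:14, $3:0, $4:2}  ⟨branch taken⟩
[2] sub  $2, $0, $4  →  {$0:0, $1:14, $2:65534, $3:0, $4:2}
[4] nor  $2, $3, $0  →  {$0:0, $1:14, $2:65535, $3:0, $4:2}
[5] beq  $0, $3, L7  →  {$0:0, $1:14, $2:65535, $3:0, $4:2}  ⟨branch taken⟩
[6] or   $3, $1, $4  →  {$0:0, $1:14, $2:65535, $3:14, $4:2}
[7] add  $1, $4, $2  →  {$0:0, $1:1, $2:65535, $3:14, $4:2}
[8] add  $2, $2, $4  →  {$0:0, $1:1, $2:1, $3:14, $4:2}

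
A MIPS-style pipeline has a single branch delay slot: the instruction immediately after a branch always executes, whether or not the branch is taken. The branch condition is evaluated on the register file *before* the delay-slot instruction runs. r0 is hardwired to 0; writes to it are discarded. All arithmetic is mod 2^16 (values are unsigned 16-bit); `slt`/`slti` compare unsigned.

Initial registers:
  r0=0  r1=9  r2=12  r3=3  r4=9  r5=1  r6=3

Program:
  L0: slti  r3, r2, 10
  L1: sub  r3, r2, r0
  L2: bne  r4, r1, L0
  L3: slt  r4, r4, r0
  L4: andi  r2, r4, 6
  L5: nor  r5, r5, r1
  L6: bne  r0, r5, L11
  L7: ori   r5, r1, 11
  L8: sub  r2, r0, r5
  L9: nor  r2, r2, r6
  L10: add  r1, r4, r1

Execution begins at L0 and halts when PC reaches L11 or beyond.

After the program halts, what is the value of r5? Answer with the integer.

[0] slti  r3, r2, 10  →  {r0:0, r1:9, r2:12, r3:0, r4:9, r5:1, r6:3}
[1] sub  r3, r2, r0  →  {r0:0, r1:9, r2:12, r3:12, r4:9, r5:1, r6:3}
[2] bne  r4, r1, L0  →  {r0:0, r1:9, r2:12, r3:12, r4:9, r5:1, r6:3}  ⟨branch fallthrough⟩
[3] slt  r4, r4, r0  →  {r0:0, r1:9, r2:12, r3:12, r4:0, r5:1, r6:3}
[4] andi  r2, r4, 6  →  {r0:0, r1:9, r2:0, r3:12, r4:0, r5:1, r6:3}
[5] nor  r5, r5, r1  →  {r0:0, r1:9, r2:0, r3:12, r4:0, r5:65526, r6:3}
[6] bne  r0, r5, L11  →  {r0:0, r1:9, r2:0, r3:12, r4:0, r5:65526, r6:3}  ⟨branch taken⟩
[7] ori   r5, r1, 11  →  {r0:0, r1:9, r2:0, r3:12, r4:0, r5:11, r6:3}

11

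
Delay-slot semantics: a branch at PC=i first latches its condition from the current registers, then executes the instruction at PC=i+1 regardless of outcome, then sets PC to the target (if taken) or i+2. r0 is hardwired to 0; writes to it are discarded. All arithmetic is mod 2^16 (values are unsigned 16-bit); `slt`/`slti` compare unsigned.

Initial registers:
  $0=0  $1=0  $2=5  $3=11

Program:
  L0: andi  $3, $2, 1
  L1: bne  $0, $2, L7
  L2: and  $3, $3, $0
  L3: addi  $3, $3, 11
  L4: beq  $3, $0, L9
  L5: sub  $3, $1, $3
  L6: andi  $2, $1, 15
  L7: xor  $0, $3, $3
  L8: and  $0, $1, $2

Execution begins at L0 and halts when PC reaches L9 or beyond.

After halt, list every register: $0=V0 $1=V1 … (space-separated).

PC=0  andi  $3, $2, 1        | $0=0 $1=0 $2=5 $3=1
PC=1  bne  $0, $2, L7        | $0=0 $1=0 $2=5 $3=1  [TAKEN]
PC=2  and  $3, $3, $0        | $0=0 $1=0 $2=5 $3=0
PC=7  xor  $0, $3, $3        | $0=0 $1=0 $2=5 $3=0
PC=8  and  $0, $1, $2        | $0=0 $1=0 $2=5 $3=0

$0=0 $1=0 $2=5 $3=0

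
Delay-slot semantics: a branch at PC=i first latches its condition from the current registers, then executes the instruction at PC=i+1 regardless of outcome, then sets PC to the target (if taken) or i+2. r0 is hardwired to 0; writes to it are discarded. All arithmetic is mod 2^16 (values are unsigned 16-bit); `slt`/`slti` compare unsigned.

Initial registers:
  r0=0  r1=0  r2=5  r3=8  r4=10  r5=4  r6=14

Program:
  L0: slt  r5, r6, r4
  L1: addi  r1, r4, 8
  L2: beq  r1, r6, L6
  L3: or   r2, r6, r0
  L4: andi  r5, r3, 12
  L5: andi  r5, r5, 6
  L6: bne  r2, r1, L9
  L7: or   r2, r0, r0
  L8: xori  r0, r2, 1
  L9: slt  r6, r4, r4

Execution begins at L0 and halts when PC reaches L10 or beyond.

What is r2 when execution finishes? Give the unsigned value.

#0 slt  r5, r6, r4 ; 0/0/5/8/10/0/14
#1 addi  r1, r4, 8 ; 0/18/5/8/10/0/14
#2 beq  r1, r6, L6 ; 0/18/5/8/10/0/14 ; →fallthru
#3 or   r2, r6, r0 ; 0/18/14/8/10/0/14
#4 andi  r5, r3, 12 ; 0/18/14/8/10/8/14
#5 andi  r5, r5, 6 ; 0/18/14/8/10/0/14
#6 bne  r2, r1, L9 ; 0/18/14/8/10/0/14 ; →target
#7 or   r2, r0, r0 ; 0/18/0/8/10/0/14
#9 slt  r6, r4, r4 ; 0/18/0/8/10/0/0

0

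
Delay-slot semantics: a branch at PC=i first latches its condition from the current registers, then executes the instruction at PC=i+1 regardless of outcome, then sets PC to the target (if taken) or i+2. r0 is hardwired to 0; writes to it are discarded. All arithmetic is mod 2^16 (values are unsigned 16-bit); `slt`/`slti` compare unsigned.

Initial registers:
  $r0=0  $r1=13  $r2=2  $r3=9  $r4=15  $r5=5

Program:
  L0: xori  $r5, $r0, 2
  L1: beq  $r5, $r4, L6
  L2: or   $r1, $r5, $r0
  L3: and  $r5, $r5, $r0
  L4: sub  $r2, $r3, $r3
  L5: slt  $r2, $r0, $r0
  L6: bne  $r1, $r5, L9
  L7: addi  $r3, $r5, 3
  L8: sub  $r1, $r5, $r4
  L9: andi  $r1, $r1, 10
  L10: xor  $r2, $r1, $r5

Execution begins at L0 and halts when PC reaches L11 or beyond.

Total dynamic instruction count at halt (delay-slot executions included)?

#0 xori  $r5, $r0, 2 ; 0/13/2/9/15/2
#1 beq  $r5, $r4, L6 ; 0/13/2/9/15/2 ; →fallthru
#2 or   $r1, $r5, $r0 ; 0/2/2/9/15/2
#3 and  $r5, $r5, $r0 ; 0/2/2/9/15/0
#4 sub  $r2, $r3, $r3 ; 0/2/0/9/15/0
#5 slt  $r2, $r0, $r0 ; 0/2/0/9/15/0
#6 bne  $r1, $r5, L9 ; 0/2/0/9/15/0 ; →target
#7 addi  $r3, $r5, 3 ; 0/2/0/3/15/0
#9 andi  $r1, $r1, 10 ; 0/2/0/3/15/0
#10 xor  $r2, $r1, $r5 ; 0/2/2/3/15/0

10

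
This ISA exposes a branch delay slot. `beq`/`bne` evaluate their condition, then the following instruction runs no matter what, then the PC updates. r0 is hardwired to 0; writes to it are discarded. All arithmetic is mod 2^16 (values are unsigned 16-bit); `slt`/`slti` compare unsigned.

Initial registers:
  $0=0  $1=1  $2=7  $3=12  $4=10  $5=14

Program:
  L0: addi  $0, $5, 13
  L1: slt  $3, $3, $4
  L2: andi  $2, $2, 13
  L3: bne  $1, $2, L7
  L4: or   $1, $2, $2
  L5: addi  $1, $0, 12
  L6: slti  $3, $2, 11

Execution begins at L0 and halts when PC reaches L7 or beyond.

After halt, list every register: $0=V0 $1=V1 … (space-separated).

$0=0 $1=5 $2=5 $3=0 $4=10 $5=14

#0 addi  $0, $5, 13 ; 0/1/7/12/10/14
#1 slt  $3, $3, $4 ; 0/1/7/0/10/14
#2 andi  $2, $2, 13 ; 0/1/5/0/10/14
#3 bne  $1, $2, L7 ; 0/1/5/0/10/14 ; →target
#4 or   $1, $2, $2 ; 0/5/5/0/10/14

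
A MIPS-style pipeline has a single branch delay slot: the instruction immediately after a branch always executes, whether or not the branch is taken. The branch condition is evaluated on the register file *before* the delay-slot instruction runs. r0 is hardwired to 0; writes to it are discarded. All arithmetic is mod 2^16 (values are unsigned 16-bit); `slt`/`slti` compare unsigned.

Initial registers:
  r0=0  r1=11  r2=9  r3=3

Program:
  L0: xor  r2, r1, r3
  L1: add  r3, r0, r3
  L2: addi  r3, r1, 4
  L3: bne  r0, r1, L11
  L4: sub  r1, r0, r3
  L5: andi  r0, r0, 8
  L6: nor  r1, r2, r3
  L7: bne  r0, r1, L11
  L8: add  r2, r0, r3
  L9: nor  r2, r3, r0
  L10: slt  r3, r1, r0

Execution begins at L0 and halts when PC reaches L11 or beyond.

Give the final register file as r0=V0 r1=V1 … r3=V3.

r0=0 r1=65521 r2=8 r3=15

#0 xor  r2, r1, r3 ; 0/11/8/3
#1 add  r3, r0, r3 ; 0/11/8/3
#2 addi  r3, r1, 4 ; 0/11/8/15
#3 bne  r0, r1, L11 ; 0/11/8/15 ; →target
#4 sub  r1, r0, r3 ; 0/65521/8/15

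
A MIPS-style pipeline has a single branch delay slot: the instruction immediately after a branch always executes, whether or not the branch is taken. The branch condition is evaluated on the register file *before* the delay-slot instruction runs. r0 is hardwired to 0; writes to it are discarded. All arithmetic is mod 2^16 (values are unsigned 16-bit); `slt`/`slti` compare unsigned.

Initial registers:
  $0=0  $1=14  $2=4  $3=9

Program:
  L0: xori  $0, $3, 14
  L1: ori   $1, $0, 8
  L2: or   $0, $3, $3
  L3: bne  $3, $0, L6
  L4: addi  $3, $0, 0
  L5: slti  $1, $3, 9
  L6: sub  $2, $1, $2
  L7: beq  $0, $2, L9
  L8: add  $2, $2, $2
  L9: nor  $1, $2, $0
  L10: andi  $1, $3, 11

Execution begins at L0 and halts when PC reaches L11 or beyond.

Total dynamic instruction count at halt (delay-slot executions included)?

PC=0  xori  $0, $3, 14       | $0=0 $1=14 $2=4 $3=9
PC=1  ori   $1, $0, 8        | $0=0 $1=8 $2=4 $3=9
PC=2  or   $0, $3, $3        | $0=0 $1=8 $2=4 $3=9
PC=3  bne  $3, $0, L6        | $0=0 $1=8 $2=4 $3=9  [TAKEN]
PC=4  addi  $3, $0, 0        | $0=0 $1=8 $2=4 $3=0
PC=6  sub  $2, $1, $2        | $0=0 $1=8 $2=4 $3=0
PC=7  beq  $0, $2, L9        | $0=0 $1=8 $2=4 $3=0  [not taken]
PC=8  add  $2, $2, $2        | $0=0 $1=8 $2=8 $3=0
PC=9  nor  $1, $2, $0        | $0=0 $1=65527 $2=8 $3=0
PC=10 andi  $1, $3, 11       | $0=0 $1=0 $2=8 $3=0

10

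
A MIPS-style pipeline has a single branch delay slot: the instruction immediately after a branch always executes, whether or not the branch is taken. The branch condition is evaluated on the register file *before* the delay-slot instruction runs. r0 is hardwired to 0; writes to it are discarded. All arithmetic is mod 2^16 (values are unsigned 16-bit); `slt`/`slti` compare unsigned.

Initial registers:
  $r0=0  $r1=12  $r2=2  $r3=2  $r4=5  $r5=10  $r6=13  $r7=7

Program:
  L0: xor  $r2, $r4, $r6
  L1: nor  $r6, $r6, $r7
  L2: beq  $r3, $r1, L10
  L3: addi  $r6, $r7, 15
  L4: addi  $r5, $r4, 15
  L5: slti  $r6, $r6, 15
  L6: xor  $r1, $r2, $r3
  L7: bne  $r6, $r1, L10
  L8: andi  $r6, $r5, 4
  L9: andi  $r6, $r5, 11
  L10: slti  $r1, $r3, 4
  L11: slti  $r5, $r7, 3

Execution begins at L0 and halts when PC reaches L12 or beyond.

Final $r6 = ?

4

[0] xor  $r2, $r4, $r6  →  {$r0:0, $r1:12, $r2:8, $r3:2, $r4:5, $r5:10, $r6:13, $r7:7}
[1] nor  $r6, $r6, $r7  →  {$r0:0, $r1:12, $r2:8, $r3:2, $r4:5, $r5:10, $r6:65520, $r7:7}
[2] beq  $r3, $r1, L10  →  {$r0:0, $r1:12, $r2:8, $r3:2, $r4:5, $r5:10, $r6:65520, $r7:7}  ⟨branch fallthrough⟩
[3] addi  $r6, $r7, 15  →  {$r0:0, $r1:12, $r2:8, $r3:2, $r4:5, $r5:10, $r6:22, $r7:7}
[4] addi  $r5, $r4, 15  →  {$r0:0, $r1:12, $r2:8, $r3:2, $r4:5, $r5:20, $r6:22, $r7:7}
[5] slti  $r6, $r6, 15  →  {$r0:0, $r1:12, $r2:8, $r3:2, $r4:5, $r5:20, $r6:0, $r7:7}
[6] xor  $r1, $r2, $r3  →  {$r0:0, $r1:10, $r2:8, $r3:2, $r4:5, $r5:20, $r6:0, $r7:7}
[7] bne  $r6, $r1, L10  →  {$r0:0, $r1:10, $r2:8, $r3:2, $r4:5, $r5:20, $r6:0, $r7:7}  ⟨branch taken⟩
[8] andi  $r6, $r5, 4  →  {$r0:0, $r1:10, $r2:8, $r3:2, $r4:5, $r5:20, $r6:4, $r7:7}
[10] slti  $r1, $r3, 4  →  {$r0:0, $r1:1, $r2:8, $r3:2, $r4:5, $r5:20, $r6:4, $r7:7}
[11] slti  $r5, $r7, 3  →  {$r0:0, $r1:1, $r2:8, $r3:2, $r4:5, $r5:0, $r6:4, $r7:7}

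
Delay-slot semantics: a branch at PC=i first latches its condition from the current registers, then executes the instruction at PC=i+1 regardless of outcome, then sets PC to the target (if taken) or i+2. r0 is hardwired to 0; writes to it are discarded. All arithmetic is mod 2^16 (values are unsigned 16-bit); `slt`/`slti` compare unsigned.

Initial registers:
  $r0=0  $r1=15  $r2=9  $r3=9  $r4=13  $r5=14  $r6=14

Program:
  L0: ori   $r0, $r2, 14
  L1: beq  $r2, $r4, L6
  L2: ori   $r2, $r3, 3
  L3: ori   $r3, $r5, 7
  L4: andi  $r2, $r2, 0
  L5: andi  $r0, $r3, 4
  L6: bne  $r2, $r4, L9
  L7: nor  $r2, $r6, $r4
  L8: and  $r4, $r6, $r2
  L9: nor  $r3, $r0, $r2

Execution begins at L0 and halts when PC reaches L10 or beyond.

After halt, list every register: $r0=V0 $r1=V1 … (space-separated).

#0 ori   $r0, $r2, 14 ; 0/15/9/9/13/14/14
#1 beq  $r2, $r4, L6 ; 0/15/9/9/13/14/14 ; →fallthru
#2 ori   $r2, $r3, 3 ; 0/15/11/9/13/14/14
#3 ori   $r3, $r5, 7 ; 0/15/11/15/13/14/14
#4 andi  $r2, $r2, 0 ; 0/15/0/15/13/14/14
#5 andi  $r0, $r3, 4 ; 0/15/0/15/13/14/14
#6 bne  $r2, $r4, L9 ; 0/15/0/15/13/14/14 ; →target
#7 nor  $r2, $r6, $r4 ; 0/15/65520/15/13/14/14
#9 nor  $r3, $r0, $r2 ; 0/15/65520/15/13/14/14

$r0=0 $r1=15 $r2=65520 $r3=15 $r4=13 $r5=14 $r6=14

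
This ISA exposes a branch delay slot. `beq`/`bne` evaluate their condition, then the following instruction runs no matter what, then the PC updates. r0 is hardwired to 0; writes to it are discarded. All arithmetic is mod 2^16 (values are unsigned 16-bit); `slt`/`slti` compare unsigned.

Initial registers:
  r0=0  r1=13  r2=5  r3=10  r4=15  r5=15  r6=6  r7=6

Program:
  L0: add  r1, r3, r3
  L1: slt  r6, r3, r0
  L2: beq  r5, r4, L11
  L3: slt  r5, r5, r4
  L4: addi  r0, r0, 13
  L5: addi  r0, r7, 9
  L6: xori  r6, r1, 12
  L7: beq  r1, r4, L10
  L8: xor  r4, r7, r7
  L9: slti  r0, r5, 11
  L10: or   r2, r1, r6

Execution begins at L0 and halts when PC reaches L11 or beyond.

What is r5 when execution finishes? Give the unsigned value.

PC=0  add  r1, r3, r3        | r0=0 r1=20 r2=5 r3=10 r4=15 r5=15 r6=6 r7=6
PC=1  slt  r6, r3, r0        | r0=0 r1=20 r2=5 r3=10 r4=15 r5=15 r6=0 r7=6
PC=2  beq  r5, r4, L11       | r0=0 r1=20 r2=5 r3=10 r4=15 r5=15 r6=0 r7=6  [TAKEN]
PC=3  slt  r5, r5, r4        | r0=0 r1=20 r2=5 r3=10 r4=15 r5=0 r6=0 r7=6

0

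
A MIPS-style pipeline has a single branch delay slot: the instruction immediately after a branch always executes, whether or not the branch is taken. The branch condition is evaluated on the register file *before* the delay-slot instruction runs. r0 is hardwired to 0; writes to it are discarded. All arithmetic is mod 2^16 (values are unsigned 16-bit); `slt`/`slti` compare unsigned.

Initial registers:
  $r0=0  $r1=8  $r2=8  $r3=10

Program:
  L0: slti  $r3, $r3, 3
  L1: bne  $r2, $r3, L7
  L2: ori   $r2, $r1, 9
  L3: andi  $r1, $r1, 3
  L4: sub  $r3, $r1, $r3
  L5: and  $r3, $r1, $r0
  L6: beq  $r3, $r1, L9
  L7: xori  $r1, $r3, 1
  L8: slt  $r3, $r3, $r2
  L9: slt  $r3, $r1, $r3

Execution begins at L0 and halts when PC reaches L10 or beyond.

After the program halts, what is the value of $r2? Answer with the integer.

#0 slti  $r3, $r3, 3 ; 0/8/8/0
#1 bne  $r2, $r3, L7 ; 0/8/8/0 ; →target
#2 ori   $r2, $r1, 9 ; 0/8/9/0
#7 xori  $r1, $r3, 1 ; 0/1/9/0
#8 slt  $r3, $r3, $r2 ; 0/1/9/1
#9 slt  $r3, $r1, $r3 ; 0/1/9/0

9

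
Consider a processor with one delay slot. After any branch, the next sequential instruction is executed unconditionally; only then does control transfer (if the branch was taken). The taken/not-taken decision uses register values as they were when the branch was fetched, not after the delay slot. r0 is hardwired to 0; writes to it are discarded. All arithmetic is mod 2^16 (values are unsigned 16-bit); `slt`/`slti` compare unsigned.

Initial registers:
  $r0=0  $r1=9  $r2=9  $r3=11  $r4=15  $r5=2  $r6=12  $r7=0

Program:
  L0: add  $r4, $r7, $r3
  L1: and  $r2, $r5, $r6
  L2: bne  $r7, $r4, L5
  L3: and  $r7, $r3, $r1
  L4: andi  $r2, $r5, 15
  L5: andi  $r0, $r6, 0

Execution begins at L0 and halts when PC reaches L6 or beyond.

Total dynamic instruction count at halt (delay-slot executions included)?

  step pc=0: add  $r4, $r7, $r3  regs=(0,9,9,11,11,2,12,0)
  step pc=1: and  $r2, $r5, $r6  regs=(0,9,0,11,11,2,12,0)
  step pc=2: bne  $r7, $r4, L5  cond=T  regs=(0,9,0,11,11,2,12,0)
  step pc=3: and  $r7, $r3, $r1  regs=(0,9,0,11,11,2,12,9)
  step pc=5: andi  $r0, $r6, 0  regs=(0,9,0,11,11,2,12,9)

5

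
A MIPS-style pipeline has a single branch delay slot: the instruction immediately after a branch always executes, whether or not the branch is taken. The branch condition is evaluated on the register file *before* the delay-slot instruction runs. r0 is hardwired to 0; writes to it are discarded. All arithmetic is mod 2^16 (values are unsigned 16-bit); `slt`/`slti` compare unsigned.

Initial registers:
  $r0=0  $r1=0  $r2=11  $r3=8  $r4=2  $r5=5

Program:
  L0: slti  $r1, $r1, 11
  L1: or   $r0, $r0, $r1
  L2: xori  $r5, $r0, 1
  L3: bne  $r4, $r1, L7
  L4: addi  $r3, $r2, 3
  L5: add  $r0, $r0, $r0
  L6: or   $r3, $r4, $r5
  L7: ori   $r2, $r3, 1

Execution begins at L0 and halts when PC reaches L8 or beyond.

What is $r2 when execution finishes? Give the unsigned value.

15

PC=0  slti  $r1, $r1, 11     | $r0=0 $r1=1 $r2=11 $r3=8 $r4=2 $r5=5
PC=1  or   $r0, $r0, $r1     | $r0=0 $r1=1 $r2=11 $r3=8 $r4=2 $r5=5
PC=2  xori  $r5, $r0, 1      | $r0=0 $r1=1 $r2=11 $r3=8 $r4=2 $r5=1
PC=3  bne  $r4, $r1, L7      | $r0=0 $r1=1 $r2=11 $r3=8 $r4=2 $r5=1  [TAKEN]
PC=4  addi  $r3, $r2, 3      | $r0=0 $r1=1 $r2=11 $r3=14 $r4=2 $r5=1
PC=7  ori   $r2, $r3, 1      | $r0=0 $r1=1 $r2=15 $r3=14 $r4=2 $r5=1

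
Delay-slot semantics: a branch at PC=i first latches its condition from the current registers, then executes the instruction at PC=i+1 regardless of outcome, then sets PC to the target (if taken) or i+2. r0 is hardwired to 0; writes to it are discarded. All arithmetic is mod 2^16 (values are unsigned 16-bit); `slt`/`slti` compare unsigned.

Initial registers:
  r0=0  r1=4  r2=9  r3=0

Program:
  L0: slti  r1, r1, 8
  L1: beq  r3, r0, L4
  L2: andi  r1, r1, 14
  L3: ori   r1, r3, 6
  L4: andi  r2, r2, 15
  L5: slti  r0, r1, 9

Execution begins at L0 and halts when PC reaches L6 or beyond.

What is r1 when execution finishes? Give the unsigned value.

#0 slti  r1, r1, 8 ; 0/1/9/0
#1 beq  r3, r0, L4 ; 0/1/9/0 ; →target
#2 andi  r1, r1, 14 ; 0/0/9/0
#4 andi  r2, r2, 15 ; 0/0/9/0
#5 slti  r0, r1, 9 ; 0/0/9/0

0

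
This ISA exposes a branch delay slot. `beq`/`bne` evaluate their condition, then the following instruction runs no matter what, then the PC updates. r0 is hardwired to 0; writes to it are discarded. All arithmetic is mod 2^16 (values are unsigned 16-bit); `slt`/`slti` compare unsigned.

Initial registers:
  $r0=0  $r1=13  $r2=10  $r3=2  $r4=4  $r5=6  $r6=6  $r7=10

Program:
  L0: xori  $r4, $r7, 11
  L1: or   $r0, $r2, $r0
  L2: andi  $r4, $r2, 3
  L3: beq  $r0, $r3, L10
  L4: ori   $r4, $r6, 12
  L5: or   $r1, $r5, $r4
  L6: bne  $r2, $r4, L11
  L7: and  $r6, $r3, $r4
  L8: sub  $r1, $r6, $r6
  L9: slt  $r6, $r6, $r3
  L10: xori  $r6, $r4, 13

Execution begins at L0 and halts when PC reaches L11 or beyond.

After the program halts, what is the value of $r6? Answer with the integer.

#0 xori  $r4, $r7, 11 ; 0/13/10/2/1/6/6/10
#1 or   $r0, $r2, $r0 ; 0/13/10/2/1/6/6/10
#2 andi  $r4, $r2, 3 ; 0/13/10/2/2/6/6/10
#3 beq  $r0, $r3, L10 ; 0/13/10/2/2/6/6/10 ; →fallthru
#4 ori   $r4, $r6, 12 ; 0/13/10/2/14/6/6/10
#5 or   $r1, $r5, $r4 ; 0/14/10/2/14/6/6/10
#6 bne  $r2, $r4, L11 ; 0/14/10/2/14/6/6/10 ; →target
#7 and  $r6, $r3, $r4 ; 0/14/10/2/14/6/2/10

2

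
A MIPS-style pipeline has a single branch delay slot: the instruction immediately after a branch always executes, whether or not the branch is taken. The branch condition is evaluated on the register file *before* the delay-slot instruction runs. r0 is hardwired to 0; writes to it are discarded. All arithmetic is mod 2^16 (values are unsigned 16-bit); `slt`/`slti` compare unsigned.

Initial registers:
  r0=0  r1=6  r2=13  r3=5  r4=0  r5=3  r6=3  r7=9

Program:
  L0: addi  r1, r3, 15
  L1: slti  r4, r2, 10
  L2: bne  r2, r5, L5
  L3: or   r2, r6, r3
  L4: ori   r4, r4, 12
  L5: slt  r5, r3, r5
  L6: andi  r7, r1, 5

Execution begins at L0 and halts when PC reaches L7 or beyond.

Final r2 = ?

7

  step pc=0: addi  r1, r3, 15  regs=(0,20,13,5,0,3,3,9)
  step pc=1: slti  r4, r2, 10  regs=(0,20,13,5,0,3,3,9)
  step pc=2: bne  r2, r5, L5  cond=T  regs=(0,20,13,5,0,3,3,9)
  step pc=3: or   r2, r6, r3  regs=(0,20,7,5,0,3,3,9)
  step pc=5: slt  r5, r3, r5  regs=(0,20,7,5,0,0,3,9)
  step pc=6: andi  r7, r1, 5  regs=(0,20,7,5,0,0,3,4)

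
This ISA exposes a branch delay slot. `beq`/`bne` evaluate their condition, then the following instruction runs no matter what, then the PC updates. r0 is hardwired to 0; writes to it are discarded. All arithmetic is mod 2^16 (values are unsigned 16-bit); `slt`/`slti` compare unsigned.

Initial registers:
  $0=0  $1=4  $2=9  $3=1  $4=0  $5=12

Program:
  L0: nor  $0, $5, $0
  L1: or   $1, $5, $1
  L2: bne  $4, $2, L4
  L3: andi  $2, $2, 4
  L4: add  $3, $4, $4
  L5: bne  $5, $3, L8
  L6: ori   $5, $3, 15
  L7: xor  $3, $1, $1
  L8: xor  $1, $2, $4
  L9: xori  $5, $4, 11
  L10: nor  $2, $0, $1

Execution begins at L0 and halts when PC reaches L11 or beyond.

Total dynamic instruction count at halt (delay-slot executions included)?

  step pc=0: nor  $0, $5, $0  regs=(0,4,9,1,0,12)
  step pc=1: or   $1, $5, $1  regs=(0,12,9,1,0,12)
  step pc=2: bne  $4, $2, L4  cond=T  regs=(0,12,9,1,0,12)
  step pc=3: andi  $2, $2, 4  regs=(0,12,0,1,0,12)
  step pc=4: add  $3, $4, $4  regs=(0,12,0,0,0,12)
  step pc=5: bne  $5, $3, L8  cond=T  regs=(0,12,0,0,0,12)
  step pc=6: ori   $5, $3, 15  regs=(0,12,0,0,0,15)
  step pc=8: xor  $1, $2, $4  regs=(0,0,0,0,0,15)
  step pc=9: xori  $5, $4, 11  regs=(0,0,0,0,0,11)
  step pc=10: nor  $2, $0, $1  regs=(0,0,65535,0,0,11)

10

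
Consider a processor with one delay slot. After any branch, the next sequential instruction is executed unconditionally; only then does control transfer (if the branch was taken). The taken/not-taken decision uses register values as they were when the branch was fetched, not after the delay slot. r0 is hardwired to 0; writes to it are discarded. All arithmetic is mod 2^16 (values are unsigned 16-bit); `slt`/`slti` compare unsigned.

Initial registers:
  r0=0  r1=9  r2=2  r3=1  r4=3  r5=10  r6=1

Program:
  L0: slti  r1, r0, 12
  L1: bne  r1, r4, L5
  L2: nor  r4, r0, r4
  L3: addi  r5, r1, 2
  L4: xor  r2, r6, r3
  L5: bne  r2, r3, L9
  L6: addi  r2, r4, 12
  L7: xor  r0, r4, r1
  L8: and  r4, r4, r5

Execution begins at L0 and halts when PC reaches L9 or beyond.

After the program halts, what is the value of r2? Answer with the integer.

8

  step pc=0: slti  r1, r0, 12  regs=(0,1,2,1,3,10,1)
  step pc=1: bne  r1, r4, L5  cond=T  regs=(0,1,2,1,3,10,1)
  step pc=2: nor  r4, r0, r4  regs=(0,1,2,1,65532,10,1)
  step pc=5: bne  r2, r3, L9  cond=T  regs=(0,1,2,1,65532,10,1)
  step pc=6: addi  r2, r4, 12  regs=(0,1,8,1,65532,10,1)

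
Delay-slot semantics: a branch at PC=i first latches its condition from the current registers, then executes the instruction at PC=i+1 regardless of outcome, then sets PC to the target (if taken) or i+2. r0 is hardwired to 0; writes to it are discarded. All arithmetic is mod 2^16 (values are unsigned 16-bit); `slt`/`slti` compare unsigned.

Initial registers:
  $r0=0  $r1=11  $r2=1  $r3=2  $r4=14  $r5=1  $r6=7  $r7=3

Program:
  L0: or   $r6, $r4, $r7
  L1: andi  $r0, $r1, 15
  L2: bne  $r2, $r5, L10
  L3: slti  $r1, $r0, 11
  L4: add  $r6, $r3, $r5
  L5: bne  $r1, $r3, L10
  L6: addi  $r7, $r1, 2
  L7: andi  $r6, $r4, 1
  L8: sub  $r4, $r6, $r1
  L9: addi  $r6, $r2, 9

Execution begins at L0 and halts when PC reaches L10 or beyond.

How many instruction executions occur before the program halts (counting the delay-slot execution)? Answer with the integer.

  step pc=0: or   $r6, $r4, $r7  regs=(0,11,1,2,14,1,15,3)
  step pc=1: andi  $r0, $r1, 15  regs=(0,11,1,2,14,1,15,3)
  step pc=2: bne  $r2, $r5, L10  cond=F  regs=(0,11,1,2,14,1,15,3)
  step pc=3: slti  $r1, $r0, 11  regs=(0,1,1,2,14,1,15,3)
  step pc=4: add  $r6, $r3, $r5  regs=(0,1,1,2,14,1,3,3)
  step pc=5: bne  $r1, $r3, L10  cond=T  regs=(0,1,1,2,14,1,3,3)
  step pc=6: addi  $r7, $r1, 2  regs=(0,1,1,2,14,1,3,3)

7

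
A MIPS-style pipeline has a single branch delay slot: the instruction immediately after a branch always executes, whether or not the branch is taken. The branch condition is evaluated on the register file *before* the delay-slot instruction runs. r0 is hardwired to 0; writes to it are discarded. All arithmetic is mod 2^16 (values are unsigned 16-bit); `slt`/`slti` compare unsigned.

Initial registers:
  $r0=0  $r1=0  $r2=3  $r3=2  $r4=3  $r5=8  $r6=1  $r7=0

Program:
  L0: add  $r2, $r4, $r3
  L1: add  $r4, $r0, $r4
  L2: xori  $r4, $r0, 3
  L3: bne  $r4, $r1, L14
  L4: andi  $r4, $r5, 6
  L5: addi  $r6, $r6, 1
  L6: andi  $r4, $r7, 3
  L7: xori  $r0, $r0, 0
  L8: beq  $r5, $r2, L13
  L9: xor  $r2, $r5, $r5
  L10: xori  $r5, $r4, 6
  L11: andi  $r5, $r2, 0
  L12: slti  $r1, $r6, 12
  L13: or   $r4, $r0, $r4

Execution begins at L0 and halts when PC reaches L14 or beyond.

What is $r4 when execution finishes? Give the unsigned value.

#0 add  $r2, $r4, $r3 ; 0/0/5/2/3/8/1/0
#1 add  $r4, $r0, $r4 ; 0/0/5/2/3/8/1/0
#2 xori  $r4, $r0, 3 ; 0/0/5/2/3/8/1/0
#3 bne  $r4, $r1, L14 ; 0/0/5/2/3/8/1/0 ; →target
#4 andi  $r4, $r5, 6 ; 0/0/5/2/0/8/1/0

0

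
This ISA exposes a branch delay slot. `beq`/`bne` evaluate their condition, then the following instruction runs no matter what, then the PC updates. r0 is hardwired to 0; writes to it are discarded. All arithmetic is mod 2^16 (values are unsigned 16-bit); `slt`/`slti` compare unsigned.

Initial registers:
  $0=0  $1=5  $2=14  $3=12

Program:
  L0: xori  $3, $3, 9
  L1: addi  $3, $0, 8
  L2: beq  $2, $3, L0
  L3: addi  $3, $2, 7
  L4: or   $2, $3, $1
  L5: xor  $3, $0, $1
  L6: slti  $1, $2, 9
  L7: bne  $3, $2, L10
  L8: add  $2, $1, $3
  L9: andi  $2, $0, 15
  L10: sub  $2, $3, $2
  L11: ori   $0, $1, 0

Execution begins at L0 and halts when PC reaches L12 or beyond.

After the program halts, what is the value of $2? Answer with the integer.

[0] xori  $3, $3, 9  →  {$0:0, $1:5, $2:14, $3:5}
[1] addi  $3, $0, 8  →  {$0:0, $1:5, $2:14, $3:8}
[2] beq  $2, $3, L0  →  {$0:0, $1:5, $2:14, $3:8}  ⟨branch fallthrough⟩
[3] addi  $3, $2, 7  →  {$0:0, $1:5, $2:14, $3:21}
[4] or   $2, $3, $1  →  {$0:0, $1:5, $2:21, $3:21}
[5] xor  $3, $0, $1  →  {$0:0, $1:5, $2:21, $3:5}
[6] slti  $1, $2, 9  →  {$0:0, $1:0, $2:21, $3:5}
[7] bne  $3, $2, L10  →  {$0:0, $1:0, $2:21, $3:5}  ⟨branch taken⟩
[8] add  $2, $1, $3  →  {$0:0, $1:0, $2:5, $3:5}
[10] sub  $2, $3, $2  →  {$0:0, $1:0, $2:0, $3:5}
[11] ori   $0, $1, 0  →  {$0:0, $1:0, $2:0, $3:5}

0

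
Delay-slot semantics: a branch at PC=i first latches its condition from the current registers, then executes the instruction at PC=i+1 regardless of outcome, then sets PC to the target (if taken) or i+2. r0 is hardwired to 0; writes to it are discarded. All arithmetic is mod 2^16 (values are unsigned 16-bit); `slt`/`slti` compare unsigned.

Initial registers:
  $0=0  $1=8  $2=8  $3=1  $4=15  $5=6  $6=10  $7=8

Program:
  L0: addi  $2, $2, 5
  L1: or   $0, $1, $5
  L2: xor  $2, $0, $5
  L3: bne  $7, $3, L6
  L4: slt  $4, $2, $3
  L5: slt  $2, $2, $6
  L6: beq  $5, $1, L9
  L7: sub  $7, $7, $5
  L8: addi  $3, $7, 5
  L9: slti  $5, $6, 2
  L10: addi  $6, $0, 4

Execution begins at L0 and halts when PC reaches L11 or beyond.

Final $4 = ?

#0 addi  $2, $2, 5 ; 0/8/13/1/15/6/10/8
#1 or   $0, $1, $5 ; 0/8/13/1/15/6/10/8
#2 xor  $2, $0, $5 ; 0/8/6/1/15/6/10/8
#3 bne  $7, $3, L6 ; 0/8/6/1/15/6/10/8 ; →target
#4 slt  $4, $2, $3 ; 0/8/6/1/0/6/10/8
#6 beq  $5, $1, L9 ; 0/8/6/1/0/6/10/8 ; →fallthru
#7 sub  $7, $7, $5 ; 0/8/6/1/0/6/10/2
#8 addi  $3, $7, 5 ; 0/8/6/7/0/6/10/2
#9 slti  $5, $6, 2 ; 0/8/6/7/0/0/10/2
#10 addi  $6, $0, 4 ; 0/8/6/7/0/0/4/2

0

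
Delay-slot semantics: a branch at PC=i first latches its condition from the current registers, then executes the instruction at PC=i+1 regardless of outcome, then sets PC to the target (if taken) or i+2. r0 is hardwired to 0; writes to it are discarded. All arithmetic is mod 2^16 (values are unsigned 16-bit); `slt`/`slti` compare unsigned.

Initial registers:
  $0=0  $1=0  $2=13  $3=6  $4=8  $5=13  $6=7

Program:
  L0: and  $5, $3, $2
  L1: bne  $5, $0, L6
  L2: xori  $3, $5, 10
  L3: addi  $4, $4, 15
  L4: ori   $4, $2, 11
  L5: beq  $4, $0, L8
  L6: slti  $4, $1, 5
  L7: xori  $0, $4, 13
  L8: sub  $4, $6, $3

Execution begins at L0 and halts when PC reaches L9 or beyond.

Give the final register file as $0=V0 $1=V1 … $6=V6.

  step pc=0: and  $5, $3, $2  regs=(0,0,13,6,8,4,7)
  step pc=1: bne  $5, $0, L6  cond=T  regs=(0,0,13,6,8,4,7)
  step pc=2: xori  $3, $5, 10  regs=(0,0,13,14,8,4,7)
  step pc=6: slti  $4, $1, 5  regs=(0,0,13,14,1,4,7)
  step pc=7: xori  $0, $4, 13  regs=(0,0,13,14,1,4,7)
  step pc=8: sub  $4, $6, $3  regs=(0,0,13,14,65529,4,7)

$0=0 $1=0 $2=13 $3=14 $4=65529 $5=4 $6=7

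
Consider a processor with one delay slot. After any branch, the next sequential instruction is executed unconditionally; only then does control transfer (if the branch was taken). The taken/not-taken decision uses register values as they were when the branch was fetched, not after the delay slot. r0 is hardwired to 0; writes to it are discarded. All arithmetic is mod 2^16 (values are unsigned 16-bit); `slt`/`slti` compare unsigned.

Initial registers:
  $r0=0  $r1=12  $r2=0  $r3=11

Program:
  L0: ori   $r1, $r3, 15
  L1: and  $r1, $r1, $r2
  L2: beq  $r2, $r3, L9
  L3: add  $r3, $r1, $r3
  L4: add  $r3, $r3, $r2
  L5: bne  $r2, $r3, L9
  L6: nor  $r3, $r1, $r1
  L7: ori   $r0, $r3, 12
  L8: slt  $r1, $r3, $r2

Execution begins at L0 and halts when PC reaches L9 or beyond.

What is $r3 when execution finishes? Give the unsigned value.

PC=0  ori   $r1, $r3, 15     | $r0=0 $r1=15 $r2=0 $r3=11
PC=1  and  $r1, $r1, $r2     | $r0=0 $r1=0 $r2=0 $r3=11
PC=2  beq  $r2, $r3, L9      | $r0=0 $r1=0 $r2=0 $r3=11  [not taken]
PC=3  add  $r3, $r1, $r3     | $r0=0 $r1=0 $r2=0 $r3=11
PC=4  add  $r3, $r3, $r2     | $r0=0 $r1=0 $r2=0 $r3=11
PC=5  bne  $r2, $r3, L9      | $r0=0 $r1=0 $r2=0 $r3=11  [TAKEN]
PC=6  nor  $r3, $r1, $r1     | $r0=0 $r1=0 $r2=0 $r3=65535

65535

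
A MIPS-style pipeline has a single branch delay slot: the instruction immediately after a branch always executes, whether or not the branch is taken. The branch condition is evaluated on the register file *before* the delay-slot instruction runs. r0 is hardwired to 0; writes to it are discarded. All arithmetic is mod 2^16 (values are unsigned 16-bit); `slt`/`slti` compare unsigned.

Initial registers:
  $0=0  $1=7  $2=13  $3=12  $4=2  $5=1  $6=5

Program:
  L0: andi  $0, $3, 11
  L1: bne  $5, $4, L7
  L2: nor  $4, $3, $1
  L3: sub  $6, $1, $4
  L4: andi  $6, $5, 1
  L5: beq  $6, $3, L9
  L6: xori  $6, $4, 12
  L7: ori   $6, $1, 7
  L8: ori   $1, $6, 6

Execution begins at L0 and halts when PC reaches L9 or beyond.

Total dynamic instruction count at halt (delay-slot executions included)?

PC=0  andi  $0, $3, 11       | $0=0 $1=7 $2=13 $3=12 $4=2 $5=1 $6=5
PC=1  bne  $5, $4, L7        | $0=0 $1=7 $2=13 $3=12 $4=2 $5=1 $6=5  [TAKEN]
PC=2  nor  $4, $3, $1        | $0=0 $1=7 $2=13 $3=12 $4=65520 $5=1 $6=5
PC=7  ori   $6, $1, 7        | $0=0 $1=7 $2=13 $3=12 $4=65520 $5=1 $6=7
PC=8  ori   $1, $6, 6        | $0=0 $1=7 $2=13 $3=12 $4=65520 $5=1 $6=7

5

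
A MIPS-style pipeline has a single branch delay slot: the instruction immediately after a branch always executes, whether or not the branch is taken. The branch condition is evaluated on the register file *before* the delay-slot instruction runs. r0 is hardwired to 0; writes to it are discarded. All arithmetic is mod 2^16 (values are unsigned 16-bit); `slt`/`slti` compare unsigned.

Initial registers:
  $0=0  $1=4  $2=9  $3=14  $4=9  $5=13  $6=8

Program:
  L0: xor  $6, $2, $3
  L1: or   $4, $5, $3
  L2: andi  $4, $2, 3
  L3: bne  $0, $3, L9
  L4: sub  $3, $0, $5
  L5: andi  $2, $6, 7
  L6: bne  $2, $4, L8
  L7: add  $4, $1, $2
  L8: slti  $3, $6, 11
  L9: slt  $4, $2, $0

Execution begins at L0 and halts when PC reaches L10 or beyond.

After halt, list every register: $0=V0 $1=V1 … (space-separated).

$0=0 $1=4 $2=9 $3=65523 $4=0 $5=13 $6=7

PC=0  xor  $6, $2, $3        | $0=0 $1=4 $2=9 $3=14 $4=9 $5=13 $6=7
PC=1  or   $4, $5, $3        | $0=0 $1=4 $2=9 $3=14 $4=15 $5=13 $6=7
PC=2  andi  $4, $2, 3        | $0=0 $1=4 $2=9 $3=14 $4=1 $5=13 $6=7
PC=3  bne  $0, $3, L9        | $0=0 $1=4 $2=9 $3=14 $4=1 $5=13 $6=7  [TAKEN]
PC=4  sub  $3, $0, $5        | $0=0 $1=4 $2=9 $3=65523 $4=1 $5=13 $6=7
PC=9  slt  $4, $2, $0        | $0=0 $1=4 $2=9 $3=65523 $4=0 $5=13 $6=7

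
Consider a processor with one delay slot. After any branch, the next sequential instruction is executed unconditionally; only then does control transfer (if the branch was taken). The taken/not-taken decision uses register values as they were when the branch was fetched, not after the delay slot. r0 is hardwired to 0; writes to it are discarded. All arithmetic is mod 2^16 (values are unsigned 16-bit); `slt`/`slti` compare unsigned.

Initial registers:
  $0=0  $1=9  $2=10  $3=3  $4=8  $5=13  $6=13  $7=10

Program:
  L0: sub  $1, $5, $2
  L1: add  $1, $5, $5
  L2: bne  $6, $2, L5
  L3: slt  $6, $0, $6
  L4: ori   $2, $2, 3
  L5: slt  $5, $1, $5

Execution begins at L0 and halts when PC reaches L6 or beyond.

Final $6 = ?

1

PC=0  sub  $1, $5, $2        | $0=0 $1=3 $2=10 $3=3 $4=8 $5=13 $6=13 $7=10
PC=1  add  $1, $5, $5        | $0=0 $1=26 $2=10 $3=3 $4=8 $5=13 $6=13 $7=10
PC=2  bne  $6, $2, L5        | $0=0 $1=26 $2=10 $3=3 $4=8 $5=13 $6=13 $7=10  [TAKEN]
PC=3  slt  $6, $0, $6        | $0=0 $1=26 $2=10 $3=3 $4=8 $5=13 $6=1 $7=10
PC=5  slt  $5, $1, $5        | $0=0 $1=26 $2=10 $3=3 $4=8 $5=0 $6=1 $7=10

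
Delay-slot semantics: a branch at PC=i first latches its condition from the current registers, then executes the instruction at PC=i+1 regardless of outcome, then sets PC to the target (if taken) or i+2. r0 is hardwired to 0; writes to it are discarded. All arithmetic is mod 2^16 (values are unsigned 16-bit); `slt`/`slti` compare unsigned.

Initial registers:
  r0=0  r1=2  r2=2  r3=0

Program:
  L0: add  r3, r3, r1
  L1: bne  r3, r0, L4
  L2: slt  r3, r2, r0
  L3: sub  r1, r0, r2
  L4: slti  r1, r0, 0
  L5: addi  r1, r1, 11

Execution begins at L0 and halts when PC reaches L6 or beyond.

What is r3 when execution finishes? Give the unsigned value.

0

  step pc=0: add  r3, r3, r1  regs=(0,2,2,2)
  step pc=1: bne  r3, r0, L4  cond=T  regs=(0,2,2,2)
  step pc=2: slt  r3, r2, r0  regs=(0,2,2,0)
  step pc=4: slti  r1, r0, 0  regs=(0,0,2,0)
  step pc=5: addi  r1, r1, 11  regs=(0,11,2,0)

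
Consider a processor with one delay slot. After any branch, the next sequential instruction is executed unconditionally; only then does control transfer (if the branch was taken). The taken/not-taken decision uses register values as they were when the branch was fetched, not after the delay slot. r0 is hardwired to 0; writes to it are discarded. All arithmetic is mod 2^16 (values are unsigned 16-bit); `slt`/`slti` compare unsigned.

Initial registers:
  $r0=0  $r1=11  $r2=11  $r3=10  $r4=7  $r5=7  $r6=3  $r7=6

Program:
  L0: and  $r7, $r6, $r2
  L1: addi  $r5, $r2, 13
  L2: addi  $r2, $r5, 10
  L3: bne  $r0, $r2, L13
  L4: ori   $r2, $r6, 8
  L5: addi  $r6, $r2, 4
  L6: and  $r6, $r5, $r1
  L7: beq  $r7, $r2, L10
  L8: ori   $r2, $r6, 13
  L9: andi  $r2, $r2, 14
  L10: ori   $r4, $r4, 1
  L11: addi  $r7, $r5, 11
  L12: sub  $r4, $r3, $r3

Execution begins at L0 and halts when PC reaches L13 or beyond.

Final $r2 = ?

11

  step pc=0: and  $r7, $r6, $r2  regs=(0,11,11,10,7,7,3,3)
  step pc=1: addi  $r5, $r2, 13  regs=(0,11,11,10,7,24,3,3)
  step pc=2: addi  $r2, $r5, 10  regs=(0,11,34,10,7,24,3,3)
  step pc=3: bne  $r0, $r2, L13  cond=T  regs=(0,11,34,10,7,24,3,3)
  step pc=4: ori   $r2, $r6, 8  regs=(0,11,11,10,7,24,3,3)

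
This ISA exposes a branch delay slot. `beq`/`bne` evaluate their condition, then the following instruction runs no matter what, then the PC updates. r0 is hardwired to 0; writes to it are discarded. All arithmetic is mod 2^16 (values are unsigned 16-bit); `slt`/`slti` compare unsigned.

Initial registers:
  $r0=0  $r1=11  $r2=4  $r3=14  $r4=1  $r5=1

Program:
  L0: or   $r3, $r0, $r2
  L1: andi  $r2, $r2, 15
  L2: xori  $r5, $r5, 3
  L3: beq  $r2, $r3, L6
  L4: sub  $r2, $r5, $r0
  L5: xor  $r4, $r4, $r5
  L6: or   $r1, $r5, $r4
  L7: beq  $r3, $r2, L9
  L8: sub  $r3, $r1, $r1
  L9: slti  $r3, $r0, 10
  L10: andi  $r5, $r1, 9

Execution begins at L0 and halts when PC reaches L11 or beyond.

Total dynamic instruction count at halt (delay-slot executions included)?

#0 or   $r3, $r0, $r2 ; 0/11/4/4/1/1
#1 andi  $r2, $r2, 15 ; 0/11/4/4/1/1
#2 xori  $r5, $r5, 3 ; 0/11/4/4/1/2
#3 beq  $r2, $r3, L6 ; 0/11/4/4/1/2 ; →target
#4 sub  $r2, $r5, $r0 ; 0/11/2/4/1/2
#6 or   $r1, $r5, $r4 ; 0/3/2/4/1/2
#7 beq  $r3, $r2, L9 ; 0/3/2/4/1/2 ; →fallthru
#8 sub  $r3, $r1, $r1 ; 0/3/2/0/1/2
#9 slti  $r3, $r0, 10 ; 0/3/2/1/1/2
#10 andi  $r5, $r1, 9 ; 0/3/2/1/1/1

10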